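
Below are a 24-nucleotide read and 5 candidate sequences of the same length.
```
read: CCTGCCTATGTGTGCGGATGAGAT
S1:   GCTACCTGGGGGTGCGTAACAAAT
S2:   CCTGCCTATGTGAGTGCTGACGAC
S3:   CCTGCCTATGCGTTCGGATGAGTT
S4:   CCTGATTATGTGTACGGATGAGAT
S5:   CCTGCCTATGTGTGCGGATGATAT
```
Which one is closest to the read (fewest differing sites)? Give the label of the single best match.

S1 differs at 9 sites; S2 differs at 8 sites; S3 differs at 3 sites; S4 differs at 3 sites; S5 differs at 1 site. The closest is S5.

S5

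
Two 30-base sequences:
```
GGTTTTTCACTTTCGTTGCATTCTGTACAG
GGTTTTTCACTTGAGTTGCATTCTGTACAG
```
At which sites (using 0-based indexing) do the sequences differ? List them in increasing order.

12, 13

Scanning 0-based: 12: T/G; 13: C/A.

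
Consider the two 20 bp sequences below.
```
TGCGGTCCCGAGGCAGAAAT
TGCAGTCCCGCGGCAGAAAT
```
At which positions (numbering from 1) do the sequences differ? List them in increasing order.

4, 11

Scanning 1-based: 4: G/A; 11: A/C.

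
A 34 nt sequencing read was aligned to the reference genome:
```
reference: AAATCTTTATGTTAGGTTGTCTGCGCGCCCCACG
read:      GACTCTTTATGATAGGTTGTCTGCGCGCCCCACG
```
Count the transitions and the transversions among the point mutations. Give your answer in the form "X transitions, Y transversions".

1 transition, 2 transversions

Mismatches (1-based):
base 1: A→G (purine→purine, transition)
base 3: A→C (purine→pyrimidine, transversion)
base 12: T→A (pyrimidine→purine, transversion)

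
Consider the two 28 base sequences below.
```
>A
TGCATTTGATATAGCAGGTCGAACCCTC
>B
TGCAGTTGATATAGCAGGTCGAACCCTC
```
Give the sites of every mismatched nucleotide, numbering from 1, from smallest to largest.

Differences at site 5 (T→G).

5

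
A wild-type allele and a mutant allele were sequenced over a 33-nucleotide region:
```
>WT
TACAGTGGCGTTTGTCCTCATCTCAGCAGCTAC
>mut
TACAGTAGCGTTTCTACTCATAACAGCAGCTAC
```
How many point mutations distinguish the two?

5

Comparing position by position, 5 bases differ: 7 (G/A), 14 (G/C), 16 (C/A), 22 (C/A), 23 (T/A).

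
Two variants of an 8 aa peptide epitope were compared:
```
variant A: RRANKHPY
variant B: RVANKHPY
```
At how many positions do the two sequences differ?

Comparing position by position, 1 position differs: 2 (R/V).

1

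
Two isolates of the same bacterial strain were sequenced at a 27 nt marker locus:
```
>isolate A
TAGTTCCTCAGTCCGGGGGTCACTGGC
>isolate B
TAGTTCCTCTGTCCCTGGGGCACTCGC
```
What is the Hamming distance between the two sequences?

5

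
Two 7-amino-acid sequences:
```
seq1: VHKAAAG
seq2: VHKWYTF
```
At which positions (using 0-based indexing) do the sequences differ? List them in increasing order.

3, 4, 5, 6

Scanning 0-based: 3: A/W; 4: A/Y; 5: A/T; 6: G/F.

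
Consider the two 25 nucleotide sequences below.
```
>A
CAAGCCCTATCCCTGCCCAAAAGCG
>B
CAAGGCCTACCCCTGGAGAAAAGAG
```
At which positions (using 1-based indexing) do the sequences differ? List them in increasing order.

Scanning 1-based: 5: C/G; 10: T/C; 16: C/G; 17: C/A; 18: C/G; 24: C/A.

5, 10, 16, 17, 18, 24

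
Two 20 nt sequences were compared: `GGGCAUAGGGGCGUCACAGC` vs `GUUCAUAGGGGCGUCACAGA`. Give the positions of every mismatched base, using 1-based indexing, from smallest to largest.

2, 3, 20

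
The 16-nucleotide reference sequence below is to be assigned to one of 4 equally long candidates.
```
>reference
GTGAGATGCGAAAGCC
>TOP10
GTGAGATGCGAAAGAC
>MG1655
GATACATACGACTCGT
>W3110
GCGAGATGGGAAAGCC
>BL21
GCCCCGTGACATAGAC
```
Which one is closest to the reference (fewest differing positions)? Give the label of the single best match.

Hamming distances to reference — TOP10: 1; MG1655: 9; W3110: 2; BL21: 9.
Smallest is TOP10 with 1 mismatch.

TOP10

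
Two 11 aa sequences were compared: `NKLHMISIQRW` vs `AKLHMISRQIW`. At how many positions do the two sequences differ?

The sequences differ at positions 1, 8, 10 (1-based) — 3 in total.

3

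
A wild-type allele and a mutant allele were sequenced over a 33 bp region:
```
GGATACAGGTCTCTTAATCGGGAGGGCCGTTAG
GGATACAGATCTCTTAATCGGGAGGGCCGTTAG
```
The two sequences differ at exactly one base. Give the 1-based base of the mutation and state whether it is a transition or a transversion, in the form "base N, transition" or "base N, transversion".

base 9, transition

Base 9 changes G→A. G is a purine and A is a purine, so this is a transition.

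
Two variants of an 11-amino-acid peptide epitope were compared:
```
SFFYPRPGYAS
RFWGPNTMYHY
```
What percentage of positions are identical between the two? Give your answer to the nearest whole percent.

27%

Mismatches at positions 1, 3, 4, 6, 7, 8, 10, 11 (1-based): 8 of 11.
Identical positions: 3/11 = 27.27% → 27%.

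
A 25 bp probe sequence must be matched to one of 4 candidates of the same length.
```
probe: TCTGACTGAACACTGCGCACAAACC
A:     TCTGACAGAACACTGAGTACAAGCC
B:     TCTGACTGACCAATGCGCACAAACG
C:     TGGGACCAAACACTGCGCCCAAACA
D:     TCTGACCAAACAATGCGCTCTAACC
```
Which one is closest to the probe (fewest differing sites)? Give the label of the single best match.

B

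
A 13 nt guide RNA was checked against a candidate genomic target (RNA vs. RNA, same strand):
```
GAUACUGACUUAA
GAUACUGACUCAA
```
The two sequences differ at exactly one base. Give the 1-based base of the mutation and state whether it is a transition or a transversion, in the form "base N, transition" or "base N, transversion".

base 11, transition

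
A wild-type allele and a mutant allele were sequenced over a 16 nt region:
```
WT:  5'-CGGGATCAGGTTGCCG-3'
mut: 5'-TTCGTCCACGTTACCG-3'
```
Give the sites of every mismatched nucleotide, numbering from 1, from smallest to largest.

Differences at site 1 (C→T), site 2 (G→T), site 3 (G→C), site 5 (A→T), site 6 (T→C), site 9 (G→C), site 13 (G→A).

1, 2, 3, 5, 6, 9, 13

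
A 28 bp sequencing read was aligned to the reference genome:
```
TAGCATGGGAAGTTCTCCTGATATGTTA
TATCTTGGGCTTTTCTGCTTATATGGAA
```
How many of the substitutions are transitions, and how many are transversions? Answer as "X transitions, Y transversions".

Transitions (purine↔purine or pyrimidine↔pyrimidine): none.
Transversions (purine↔pyrimidine): 3 G→T, 5 A→T, 10 A→C, 11 A→T, 12 G→T, 17 C→G, 20 G→T, 26 T→G, 27 T→A.

0 transitions, 9 transversions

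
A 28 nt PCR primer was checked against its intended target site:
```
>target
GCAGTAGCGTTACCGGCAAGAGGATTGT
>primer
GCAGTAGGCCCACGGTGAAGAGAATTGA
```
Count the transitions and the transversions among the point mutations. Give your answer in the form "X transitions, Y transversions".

3 transitions, 6 transversions

Mismatches (1-based):
site 8: C→G (pyrimidine→purine, transversion)
site 9: G→C (purine→pyrimidine, transversion)
site 10: T→C (pyrimidine→pyrimidine, transition)
site 11: T→C (pyrimidine→pyrimidine, transition)
site 14: C→G (pyrimidine→purine, transversion)
site 16: G→T (purine→pyrimidine, transversion)
site 17: C→G (pyrimidine→purine, transversion)
site 23: G→A (purine→purine, transition)
site 28: T→A (pyrimidine→purine, transversion)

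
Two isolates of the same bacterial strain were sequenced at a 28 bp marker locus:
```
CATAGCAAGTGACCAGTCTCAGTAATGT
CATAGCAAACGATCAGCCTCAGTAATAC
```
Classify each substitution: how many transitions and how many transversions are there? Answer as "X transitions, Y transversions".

Transitions (purine↔purine or pyrimidine↔pyrimidine): 9 G→A, 10 T→C, 13 C→T, 17 T→C, 27 G→A, 28 T→C.
Transversions (purine↔pyrimidine): none.

6 transitions, 0 transversions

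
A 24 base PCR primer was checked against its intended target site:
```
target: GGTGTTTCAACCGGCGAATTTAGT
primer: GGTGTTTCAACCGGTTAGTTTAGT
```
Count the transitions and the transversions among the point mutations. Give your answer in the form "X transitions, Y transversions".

2 transitions, 1 transversion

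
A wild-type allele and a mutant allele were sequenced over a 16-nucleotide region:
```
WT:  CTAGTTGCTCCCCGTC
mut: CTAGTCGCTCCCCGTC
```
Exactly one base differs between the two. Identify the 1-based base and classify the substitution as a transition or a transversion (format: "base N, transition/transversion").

base 6, transition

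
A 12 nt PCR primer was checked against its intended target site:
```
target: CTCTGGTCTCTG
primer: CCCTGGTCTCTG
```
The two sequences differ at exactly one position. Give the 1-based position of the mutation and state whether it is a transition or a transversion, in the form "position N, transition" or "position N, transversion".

position 2, transition

The sequences differ only at position 2: T→C (pyrimidine→pyrimidine), a transition.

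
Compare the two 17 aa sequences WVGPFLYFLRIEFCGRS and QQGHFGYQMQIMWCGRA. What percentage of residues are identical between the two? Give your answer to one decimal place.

41.2%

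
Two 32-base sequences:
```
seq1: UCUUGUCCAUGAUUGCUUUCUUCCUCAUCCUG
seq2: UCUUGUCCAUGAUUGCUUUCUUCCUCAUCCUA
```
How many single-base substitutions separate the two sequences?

Mismatches (1-based): site 32: G→A.

1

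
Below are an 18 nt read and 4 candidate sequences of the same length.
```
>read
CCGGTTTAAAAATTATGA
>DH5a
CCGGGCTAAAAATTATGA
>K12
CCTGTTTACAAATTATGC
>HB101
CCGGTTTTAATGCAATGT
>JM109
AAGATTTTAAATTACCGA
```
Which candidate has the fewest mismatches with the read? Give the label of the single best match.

DH5a differs at 2 positions; K12 differs at 3 positions; HB101 differs at 6 positions; JM109 differs at 8 positions. The closest is DH5a.

DH5a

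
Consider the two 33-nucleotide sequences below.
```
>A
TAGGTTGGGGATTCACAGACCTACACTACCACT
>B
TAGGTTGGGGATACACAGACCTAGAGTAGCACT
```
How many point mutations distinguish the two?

The sequences differ at sites 13, 24, 26, 29 (1-based) — 4 in total.

4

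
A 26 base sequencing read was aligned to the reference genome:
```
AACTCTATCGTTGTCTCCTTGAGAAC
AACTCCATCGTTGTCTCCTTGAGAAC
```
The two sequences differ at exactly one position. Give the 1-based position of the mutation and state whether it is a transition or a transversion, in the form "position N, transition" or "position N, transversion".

position 6, transition

The sequences differ only at position 6: T→C (pyrimidine→pyrimidine), a transition.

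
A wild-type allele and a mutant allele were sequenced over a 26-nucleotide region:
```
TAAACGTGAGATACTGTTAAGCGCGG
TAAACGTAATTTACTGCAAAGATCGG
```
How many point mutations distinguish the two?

7

The sequences differ at sites 8, 10, 11, 17, 18, 22, 23 (1-based) — 7 in total.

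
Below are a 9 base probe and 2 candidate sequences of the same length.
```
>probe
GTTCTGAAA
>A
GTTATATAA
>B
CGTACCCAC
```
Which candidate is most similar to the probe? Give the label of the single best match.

A

A differs at 3 positions; B differs at 7 positions. The closest is A.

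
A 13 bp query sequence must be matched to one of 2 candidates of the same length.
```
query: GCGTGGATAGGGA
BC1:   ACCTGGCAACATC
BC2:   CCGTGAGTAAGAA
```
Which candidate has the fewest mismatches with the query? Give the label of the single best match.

BC2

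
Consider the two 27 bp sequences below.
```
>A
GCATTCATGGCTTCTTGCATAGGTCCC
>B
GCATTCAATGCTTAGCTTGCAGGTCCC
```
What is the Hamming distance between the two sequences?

Comparing position by position, 9 sites differ: 8 (T/A), 9 (G/T), 14 (C/A), 15 (T/G), 16 (T/C), 17 (G/T), 18 (C/T), 19 (A/G), 20 (T/C).

9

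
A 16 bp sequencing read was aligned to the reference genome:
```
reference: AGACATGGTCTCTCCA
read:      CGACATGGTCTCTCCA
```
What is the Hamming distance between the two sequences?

The sequences differ at sites 1 (1-based) — 1 in total.

1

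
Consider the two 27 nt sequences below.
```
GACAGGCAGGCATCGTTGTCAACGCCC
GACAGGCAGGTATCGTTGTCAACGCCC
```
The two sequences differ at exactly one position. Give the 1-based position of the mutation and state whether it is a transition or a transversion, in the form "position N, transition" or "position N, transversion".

position 11, transition

Position 11 changes C→T. C is a pyrimidine and T is a pyrimidine, so this is a transition.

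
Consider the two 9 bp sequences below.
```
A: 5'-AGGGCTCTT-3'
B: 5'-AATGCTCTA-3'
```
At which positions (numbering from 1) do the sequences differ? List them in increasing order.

Differences at position 2 (G→A), position 3 (G→T), position 9 (T→A).

2, 3, 9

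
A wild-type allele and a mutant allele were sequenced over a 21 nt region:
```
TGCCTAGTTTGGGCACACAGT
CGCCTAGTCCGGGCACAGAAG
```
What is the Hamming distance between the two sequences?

Mismatches (1-based): site 1: T→C; site 9: T→C; site 10: T→C; site 18: C→G; site 20: G→A; site 21: T→G.

6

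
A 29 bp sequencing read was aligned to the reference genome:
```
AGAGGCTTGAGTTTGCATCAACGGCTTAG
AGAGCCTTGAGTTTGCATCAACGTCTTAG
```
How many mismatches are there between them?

2

The sequences differ at positions 5, 24 (1-based) — 2 in total.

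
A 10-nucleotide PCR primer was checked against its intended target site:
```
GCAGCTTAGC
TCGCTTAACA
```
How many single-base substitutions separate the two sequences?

7

Comparing position by position, 7 positions differ: 1 (G/T), 3 (A/G), 4 (G/C), 5 (C/T), 7 (T/A), 9 (G/C), 10 (C/A).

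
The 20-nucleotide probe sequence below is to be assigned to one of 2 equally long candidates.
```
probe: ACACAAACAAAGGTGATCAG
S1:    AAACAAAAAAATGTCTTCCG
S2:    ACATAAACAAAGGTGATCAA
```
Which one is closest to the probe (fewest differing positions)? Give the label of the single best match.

Hamming distances to probe — S1: 6; S2: 2.
Smallest is S2 with 2 mismatches.

S2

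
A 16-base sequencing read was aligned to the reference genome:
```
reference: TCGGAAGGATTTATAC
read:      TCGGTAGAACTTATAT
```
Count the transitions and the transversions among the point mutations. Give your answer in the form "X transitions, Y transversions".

3 transitions, 1 transversion

Transitions (purine↔purine or pyrimidine↔pyrimidine): 8 G→A, 10 T→C, 16 C→T.
Transversions (purine↔pyrimidine): 5 A→T.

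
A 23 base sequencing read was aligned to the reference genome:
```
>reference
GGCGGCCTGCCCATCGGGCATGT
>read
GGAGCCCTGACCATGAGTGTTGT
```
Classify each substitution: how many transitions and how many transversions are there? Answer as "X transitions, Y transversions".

1 transition, 7 transversions

Transitions (purine↔purine or pyrimidine↔pyrimidine): 16 G→A.
Transversions (purine↔pyrimidine): 3 C→A, 5 G→C, 10 C→A, 15 C→G, 18 G→T, 19 C→G, 20 A→T.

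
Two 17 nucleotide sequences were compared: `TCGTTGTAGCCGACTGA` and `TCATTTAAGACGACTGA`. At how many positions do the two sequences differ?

4

Comparing position by position, 4 positions differ: 3 (G/A), 6 (G/T), 7 (T/A), 10 (C/A).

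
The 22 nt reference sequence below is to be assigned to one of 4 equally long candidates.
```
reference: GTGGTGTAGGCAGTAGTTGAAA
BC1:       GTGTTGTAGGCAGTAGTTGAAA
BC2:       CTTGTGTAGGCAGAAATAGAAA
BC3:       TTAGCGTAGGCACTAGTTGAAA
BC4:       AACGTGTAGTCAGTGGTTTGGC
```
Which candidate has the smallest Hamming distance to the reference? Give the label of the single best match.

BC1 differs at 1 position; BC2 differs at 5 positions; BC3 differs at 4 positions; BC4 differs at 9 positions. The closest is BC1.

BC1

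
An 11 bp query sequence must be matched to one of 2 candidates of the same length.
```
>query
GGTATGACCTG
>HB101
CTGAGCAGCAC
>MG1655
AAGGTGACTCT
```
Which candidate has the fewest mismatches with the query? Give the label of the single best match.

MG1655

Hamming distances to query — HB101: 8; MG1655: 7.
Smallest is MG1655 with 7 mismatches.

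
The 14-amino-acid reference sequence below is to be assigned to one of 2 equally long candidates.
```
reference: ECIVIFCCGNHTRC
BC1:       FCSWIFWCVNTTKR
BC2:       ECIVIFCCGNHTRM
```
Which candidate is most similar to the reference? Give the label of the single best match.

BC2

Hamming distances to reference — BC1: 8; BC2: 1.
Smallest is BC2 with 1 mismatch.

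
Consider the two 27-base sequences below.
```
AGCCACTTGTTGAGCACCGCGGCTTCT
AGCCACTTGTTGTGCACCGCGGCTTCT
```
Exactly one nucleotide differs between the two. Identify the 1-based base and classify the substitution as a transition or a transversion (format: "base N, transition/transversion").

base 13, transversion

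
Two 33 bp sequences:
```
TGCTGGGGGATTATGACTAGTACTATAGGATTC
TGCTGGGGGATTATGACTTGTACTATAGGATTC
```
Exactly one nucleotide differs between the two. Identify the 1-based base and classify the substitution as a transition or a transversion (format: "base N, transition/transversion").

Base 19 changes A→T. A is a purine and T is a pyrimidine, so this is a transversion.

base 19, transversion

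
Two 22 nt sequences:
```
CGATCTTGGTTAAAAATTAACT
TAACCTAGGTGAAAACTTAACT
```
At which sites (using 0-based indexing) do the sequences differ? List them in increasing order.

0, 1, 3, 6, 10, 15

Differences at site 0 (C→T), site 1 (G→A), site 3 (T→C), site 6 (T→A), site 10 (T→G), site 15 (A→C).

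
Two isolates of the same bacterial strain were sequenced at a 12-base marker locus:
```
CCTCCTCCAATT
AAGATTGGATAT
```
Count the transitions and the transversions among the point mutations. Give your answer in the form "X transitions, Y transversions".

1 transition, 8 transversions

Transitions (purine↔purine or pyrimidine↔pyrimidine): 5 C→T.
Transversions (purine↔pyrimidine): 1 C→A, 2 C→A, 3 T→G, 4 C→A, 7 C→G, 8 C→G, 10 A→T, 11 T→A.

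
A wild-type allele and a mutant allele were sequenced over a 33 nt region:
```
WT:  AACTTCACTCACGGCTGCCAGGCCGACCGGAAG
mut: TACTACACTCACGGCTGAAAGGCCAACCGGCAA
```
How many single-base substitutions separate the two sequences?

Mismatches (1-based): position 1: A→T; position 5: T→A; position 18: C→A; position 19: C→A; position 25: G→A; position 31: A→C; position 33: G→A.

7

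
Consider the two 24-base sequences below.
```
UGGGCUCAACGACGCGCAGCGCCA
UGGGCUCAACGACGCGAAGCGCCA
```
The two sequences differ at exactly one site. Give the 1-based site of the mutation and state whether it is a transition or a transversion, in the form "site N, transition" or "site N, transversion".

Site 17 changes C→A. C is a pyrimidine and A is a purine, so this is a transversion.

site 17, transversion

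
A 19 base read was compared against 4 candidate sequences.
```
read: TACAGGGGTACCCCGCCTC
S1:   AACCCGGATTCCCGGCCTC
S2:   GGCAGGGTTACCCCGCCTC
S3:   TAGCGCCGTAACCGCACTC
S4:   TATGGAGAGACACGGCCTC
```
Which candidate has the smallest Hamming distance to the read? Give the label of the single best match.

S2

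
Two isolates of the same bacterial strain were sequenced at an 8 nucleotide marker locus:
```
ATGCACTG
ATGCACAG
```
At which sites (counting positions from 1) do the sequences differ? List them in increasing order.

Differences at site 7 (T→A).

7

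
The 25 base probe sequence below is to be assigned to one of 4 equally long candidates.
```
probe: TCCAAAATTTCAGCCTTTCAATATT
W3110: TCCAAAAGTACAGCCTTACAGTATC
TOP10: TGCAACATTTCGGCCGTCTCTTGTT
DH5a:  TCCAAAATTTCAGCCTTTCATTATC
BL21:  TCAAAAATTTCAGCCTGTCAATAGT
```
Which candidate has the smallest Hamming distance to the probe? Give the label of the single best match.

W3110 differs at 5 bases; TOP10 differs at 9 bases; DH5a differs at 2 bases; BL21 differs at 3 bases. The closest is DH5a.

DH5a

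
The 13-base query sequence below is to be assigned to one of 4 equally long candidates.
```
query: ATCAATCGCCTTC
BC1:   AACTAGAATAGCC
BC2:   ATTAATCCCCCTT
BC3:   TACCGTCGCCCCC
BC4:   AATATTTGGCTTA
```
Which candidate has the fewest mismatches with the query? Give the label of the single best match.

BC1 differs at 9 sites; BC2 differs at 4 sites; BC3 differs at 6 sites; BC4 differs at 6 sites. The closest is BC2.

BC2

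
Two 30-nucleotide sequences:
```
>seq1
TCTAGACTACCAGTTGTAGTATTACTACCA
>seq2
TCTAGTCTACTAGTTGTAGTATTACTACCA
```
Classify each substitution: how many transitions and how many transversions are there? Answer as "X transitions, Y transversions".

1 transition, 1 transversion

Mismatches (1-based):
position 6: A→T (purine→pyrimidine, transversion)
position 11: C→T (pyrimidine→pyrimidine, transition)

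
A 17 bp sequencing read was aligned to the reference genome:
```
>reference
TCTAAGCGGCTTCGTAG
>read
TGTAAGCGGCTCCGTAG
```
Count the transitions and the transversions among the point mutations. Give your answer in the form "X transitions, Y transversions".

1 transition, 1 transversion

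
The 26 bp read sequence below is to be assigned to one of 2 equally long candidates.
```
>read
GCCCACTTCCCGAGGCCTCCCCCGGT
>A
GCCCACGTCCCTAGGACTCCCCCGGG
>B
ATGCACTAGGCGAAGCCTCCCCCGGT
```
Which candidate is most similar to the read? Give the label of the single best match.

A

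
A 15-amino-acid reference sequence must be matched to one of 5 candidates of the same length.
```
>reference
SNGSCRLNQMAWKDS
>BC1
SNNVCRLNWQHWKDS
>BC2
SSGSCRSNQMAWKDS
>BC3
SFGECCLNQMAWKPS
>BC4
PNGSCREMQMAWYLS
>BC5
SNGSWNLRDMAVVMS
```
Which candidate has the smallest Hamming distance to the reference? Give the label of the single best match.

BC1 differs at 5 residues; BC2 differs at 2 residues; BC3 differs at 4 residues; BC4 differs at 5 residues; BC5 differs at 7 residues. The closest is BC2.

BC2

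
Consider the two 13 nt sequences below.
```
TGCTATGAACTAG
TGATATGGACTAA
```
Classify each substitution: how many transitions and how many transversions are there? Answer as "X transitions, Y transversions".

2 transitions, 1 transversion

Mismatches (1-based):
base 3: C→A (pyrimidine→purine, transversion)
base 8: A→G (purine→purine, transition)
base 13: G→A (purine→purine, transition)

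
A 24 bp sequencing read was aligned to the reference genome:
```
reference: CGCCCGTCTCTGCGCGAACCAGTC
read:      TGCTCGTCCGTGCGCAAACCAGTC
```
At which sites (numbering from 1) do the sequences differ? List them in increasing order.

Scanning 1-based: 1: C/T; 4: C/T; 9: T/C; 10: C/G; 16: G/A.

1, 4, 9, 10, 16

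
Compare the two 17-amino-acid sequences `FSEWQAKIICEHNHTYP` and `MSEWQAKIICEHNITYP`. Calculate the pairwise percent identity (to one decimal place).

88.2%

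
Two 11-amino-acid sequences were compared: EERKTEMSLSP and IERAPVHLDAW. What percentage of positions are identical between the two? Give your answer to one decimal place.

Mismatches at positions 1, 4, 5, 6, 7, 8, 9, 10, 11 (1-based): 9 of 11.
Identical positions: 2/11 = 18.18% → 18.2%.

18.2%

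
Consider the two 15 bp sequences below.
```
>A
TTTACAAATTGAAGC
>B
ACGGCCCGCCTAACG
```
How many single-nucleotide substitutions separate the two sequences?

The sequences differ at sites 1, 2, 3, 4, 6, 7, 8, 9, 10, 11, 14, 15 (1-based) — 12 in total.

12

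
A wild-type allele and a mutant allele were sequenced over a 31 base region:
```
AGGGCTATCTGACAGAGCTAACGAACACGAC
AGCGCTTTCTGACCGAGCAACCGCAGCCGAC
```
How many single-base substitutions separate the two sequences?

8

Comparing position by position, 8 sites differ: 3 (G/C), 7 (A/T), 14 (A/C), 19 (T/A), 21 (A/C), 24 (A/C), 26 (C/G), 27 (A/C).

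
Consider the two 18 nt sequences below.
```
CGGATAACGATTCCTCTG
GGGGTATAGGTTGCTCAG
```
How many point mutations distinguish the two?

7

Mismatches (1-based): position 1: C→G; position 4: A→G; position 7: A→T; position 8: C→A; position 10: A→G; position 13: C→G; position 17: T→A.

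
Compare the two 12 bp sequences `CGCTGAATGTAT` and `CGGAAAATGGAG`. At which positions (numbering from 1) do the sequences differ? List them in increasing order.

3, 4, 5, 10, 12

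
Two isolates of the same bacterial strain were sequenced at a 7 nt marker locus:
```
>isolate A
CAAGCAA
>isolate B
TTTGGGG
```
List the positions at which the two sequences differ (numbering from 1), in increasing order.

1, 2, 3, 5, 6, 7

Scanning 1-based: 1: C/T; 2: A/T; 3: A/T; 5: C/G; 6: A/G; 7: A/G.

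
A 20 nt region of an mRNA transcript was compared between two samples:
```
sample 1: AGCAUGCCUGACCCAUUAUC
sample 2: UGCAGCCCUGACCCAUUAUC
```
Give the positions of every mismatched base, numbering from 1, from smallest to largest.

1, 5, 6

Differences at position 1 (A→U), position 5 (U→G), position 6 (G→C).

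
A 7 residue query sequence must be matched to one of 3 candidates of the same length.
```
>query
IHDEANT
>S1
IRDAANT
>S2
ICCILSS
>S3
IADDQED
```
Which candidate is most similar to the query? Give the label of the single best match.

S1 differs at 2 residues; S2 differs at 6 residues; S3 differs at 5 residues. The closest is S1.

S1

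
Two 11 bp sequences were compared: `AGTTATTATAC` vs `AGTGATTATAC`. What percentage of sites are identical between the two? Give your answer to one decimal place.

90.9%

1 position differs (4), so 10 of 11 match: 10/11 = 90.91%.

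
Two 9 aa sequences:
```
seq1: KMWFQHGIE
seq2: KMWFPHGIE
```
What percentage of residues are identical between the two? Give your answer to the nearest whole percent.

89%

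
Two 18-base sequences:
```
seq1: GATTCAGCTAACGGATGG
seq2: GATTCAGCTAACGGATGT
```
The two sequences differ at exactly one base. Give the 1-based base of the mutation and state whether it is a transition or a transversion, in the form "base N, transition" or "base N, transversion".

base 18, transversion

Base 18 changes G→T. G is a purine and T is a pyrimidine, so this is a transversion.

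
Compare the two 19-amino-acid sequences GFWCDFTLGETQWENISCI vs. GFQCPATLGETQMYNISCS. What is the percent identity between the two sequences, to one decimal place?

68.4%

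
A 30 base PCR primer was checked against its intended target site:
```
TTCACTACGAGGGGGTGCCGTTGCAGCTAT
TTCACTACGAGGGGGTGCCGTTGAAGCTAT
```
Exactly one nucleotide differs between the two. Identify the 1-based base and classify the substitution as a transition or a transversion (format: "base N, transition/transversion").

base 24, transversion

The sequences differ only at base 24: C→A (pyrimidine→purine), a transversion.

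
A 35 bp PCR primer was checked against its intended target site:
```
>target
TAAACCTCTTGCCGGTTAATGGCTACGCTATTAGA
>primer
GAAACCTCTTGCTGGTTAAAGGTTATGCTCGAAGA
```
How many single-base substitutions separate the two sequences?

8

The sequences differ at sites 1, 13, 20, 23, 26, 30, 31, 32 (1-based) — 8 in total.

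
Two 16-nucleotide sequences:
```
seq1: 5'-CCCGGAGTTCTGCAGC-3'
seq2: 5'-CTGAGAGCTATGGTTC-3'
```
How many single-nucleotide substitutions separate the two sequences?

Comparing position by position, 8 positions differ: 2 (C/T), 3 (C/G), 4 (G/A), 8 (T/C), 10 (C/A), 13 (C/G), 14 (A/T), 15 (G/T).

8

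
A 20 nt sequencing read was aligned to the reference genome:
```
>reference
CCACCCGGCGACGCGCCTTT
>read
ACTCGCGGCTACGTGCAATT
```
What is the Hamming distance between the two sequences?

7

Mismatches (1-based): base 1: C→A; base 3: A→T; base 5: C→G; base 10: G→T; base 14: C→T; base 17: C→A; base 18: T→A.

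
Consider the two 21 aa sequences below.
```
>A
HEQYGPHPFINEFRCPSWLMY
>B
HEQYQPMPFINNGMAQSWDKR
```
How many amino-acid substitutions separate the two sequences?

10

The sequences differ at positions 5, 7, 12, 13, 14, 15, 16, 19, 20, 21 (1-based) — 10 in total.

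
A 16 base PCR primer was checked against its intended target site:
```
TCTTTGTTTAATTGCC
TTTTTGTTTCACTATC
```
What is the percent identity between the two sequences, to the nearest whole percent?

69%

5 positions differ (2, 10, 12, 14, 15), so 11 of 16 match: 11/16 = 68.75%.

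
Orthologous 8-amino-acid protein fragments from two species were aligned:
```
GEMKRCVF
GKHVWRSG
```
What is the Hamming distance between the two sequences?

7

The sequences differ at residues 2, 3, 4, 5, 6, 7, 8 (1-based) — 7 in total.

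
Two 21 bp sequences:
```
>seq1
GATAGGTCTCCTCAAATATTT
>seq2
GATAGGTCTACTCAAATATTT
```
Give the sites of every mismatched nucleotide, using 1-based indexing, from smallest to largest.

Scanning 1-based: 10: C/A.

10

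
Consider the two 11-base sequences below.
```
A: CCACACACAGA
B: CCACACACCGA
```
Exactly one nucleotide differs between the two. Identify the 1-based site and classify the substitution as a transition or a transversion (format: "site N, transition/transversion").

Site 9 changes A→C. A is a purine and C is a pyrimidine, so this is a transversion.

site 9, transversion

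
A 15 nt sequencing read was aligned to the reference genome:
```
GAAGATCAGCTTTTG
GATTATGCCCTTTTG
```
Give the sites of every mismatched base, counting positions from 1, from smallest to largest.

3, 4, 7, 8, 9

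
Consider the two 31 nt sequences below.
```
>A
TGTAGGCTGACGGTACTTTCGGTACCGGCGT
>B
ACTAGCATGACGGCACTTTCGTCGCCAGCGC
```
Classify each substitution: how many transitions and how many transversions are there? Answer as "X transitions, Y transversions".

Mismatches (1-based):
base 1: T→A (pyrimidine→purine, transversion)
base 2: G→C (purine→pyrimidine, transversion)
base 6: G→C (purine→pyrimidine, transversion)
base 7: C→A (pyrimidine→purine, transversion)
base 14: T→C (pyrimidine→pyrimidine, transition)
base 22: G→T (purine→pyrimidine, transversion)
base 23: T→C (pyrimidine→pyrimidine, transition)
base 24: A→G (purine→purine, transition)
base 27: G→A (purine→purine, transition)
base 31: T→C (pyrimidine→pyrimidine, transition)

5 transitions, 5 transversions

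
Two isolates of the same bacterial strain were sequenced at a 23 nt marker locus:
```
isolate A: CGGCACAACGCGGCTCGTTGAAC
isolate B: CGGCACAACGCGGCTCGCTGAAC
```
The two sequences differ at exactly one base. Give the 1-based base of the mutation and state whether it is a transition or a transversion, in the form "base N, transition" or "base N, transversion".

base 18, transition

Base 18 changes T→C. T is a pyrimidine and C is a pyrimidine, so this is a transition.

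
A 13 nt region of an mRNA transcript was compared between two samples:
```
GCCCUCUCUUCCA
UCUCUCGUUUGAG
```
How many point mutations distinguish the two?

7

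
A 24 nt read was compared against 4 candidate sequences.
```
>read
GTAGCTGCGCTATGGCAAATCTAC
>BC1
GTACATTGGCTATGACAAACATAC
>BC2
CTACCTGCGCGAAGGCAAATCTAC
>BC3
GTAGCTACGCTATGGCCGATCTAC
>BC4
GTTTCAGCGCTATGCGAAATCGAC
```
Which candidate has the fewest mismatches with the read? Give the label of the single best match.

BC3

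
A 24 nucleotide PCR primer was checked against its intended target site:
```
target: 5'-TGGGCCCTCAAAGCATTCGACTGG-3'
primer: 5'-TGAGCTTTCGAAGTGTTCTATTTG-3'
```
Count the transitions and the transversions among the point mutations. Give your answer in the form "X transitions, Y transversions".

7 transitions, 2 transversions

Mismatches (1-based):
site 3: G→A (purine→purine, transition)
site 6: C→T (pyrimidine→pyrimidine, transition)
site 7: C→T (pyrimidine→pyrimidine, transition)
site 10: A→G (purine→purine, transition)
site 14: C→T (pyrimidine→pyrimidine, transition)
site 15: A→G (purine→purine, transition)
site 19: G→T (purine→pyrimidine, transversion)
site 21: C→T (pyrimidine→pyrimidine, transition)
site 23: G→T (purine→pyrimidine, transversion)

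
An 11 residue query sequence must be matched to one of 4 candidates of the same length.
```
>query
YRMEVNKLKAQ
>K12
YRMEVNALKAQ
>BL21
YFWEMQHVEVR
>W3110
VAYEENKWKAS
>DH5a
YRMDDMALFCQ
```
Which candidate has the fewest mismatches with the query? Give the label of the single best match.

K12

Hamming distances to query — K12: 1; BL21: 9; W3110: 6; DH5a: 6.
Smallest is K12 with 1 mismatch.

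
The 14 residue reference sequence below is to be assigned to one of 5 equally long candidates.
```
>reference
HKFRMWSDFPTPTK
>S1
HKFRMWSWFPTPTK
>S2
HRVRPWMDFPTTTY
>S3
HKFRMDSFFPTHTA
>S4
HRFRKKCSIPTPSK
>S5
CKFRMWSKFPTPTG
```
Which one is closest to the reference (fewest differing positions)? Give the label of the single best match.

S1

Hamming distances to reference — S1: 1; S2: 6; S3: 4; S4: 7; S5: 3.
Smallest is S1 with 1 mismatch.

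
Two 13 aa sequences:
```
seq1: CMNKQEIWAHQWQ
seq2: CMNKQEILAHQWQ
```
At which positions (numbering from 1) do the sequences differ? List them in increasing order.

8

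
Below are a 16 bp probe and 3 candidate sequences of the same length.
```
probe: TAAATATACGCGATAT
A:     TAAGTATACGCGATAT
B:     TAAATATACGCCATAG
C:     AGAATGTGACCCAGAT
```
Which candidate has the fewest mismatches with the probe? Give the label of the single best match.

A differs at 1 base; B differs at 2 bases; C differs at 8 bases. The closest is A.

A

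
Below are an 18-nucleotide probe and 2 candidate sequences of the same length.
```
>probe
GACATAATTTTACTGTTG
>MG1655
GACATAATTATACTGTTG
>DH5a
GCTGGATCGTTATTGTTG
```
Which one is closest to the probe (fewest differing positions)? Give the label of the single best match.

Hamming distances to probe — MG1655: 1; DH5a: 8.
Smallest is MG1655 with 1 mismatch.

MG1655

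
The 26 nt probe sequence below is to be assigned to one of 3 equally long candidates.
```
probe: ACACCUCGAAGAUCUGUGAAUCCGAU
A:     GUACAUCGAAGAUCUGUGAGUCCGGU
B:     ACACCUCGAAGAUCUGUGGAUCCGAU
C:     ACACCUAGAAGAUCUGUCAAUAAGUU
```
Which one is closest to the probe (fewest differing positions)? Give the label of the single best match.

B

Hamming distances to probe — A: 5; B: 1; C: 5.
Smallest is B with 1 mismatch.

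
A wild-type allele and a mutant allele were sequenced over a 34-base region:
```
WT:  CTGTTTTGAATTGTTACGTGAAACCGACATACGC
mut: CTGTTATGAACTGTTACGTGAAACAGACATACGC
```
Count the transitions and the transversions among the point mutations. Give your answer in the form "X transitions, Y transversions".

1 transition, 2 transversions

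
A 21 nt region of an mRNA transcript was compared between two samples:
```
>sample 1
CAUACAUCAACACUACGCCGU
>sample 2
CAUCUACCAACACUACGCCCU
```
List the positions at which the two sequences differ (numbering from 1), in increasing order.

Differences at position 4 (A→C), position 5 (C→U), position 7 (U→C), position 20 (G→C).

4, 5, 7, 20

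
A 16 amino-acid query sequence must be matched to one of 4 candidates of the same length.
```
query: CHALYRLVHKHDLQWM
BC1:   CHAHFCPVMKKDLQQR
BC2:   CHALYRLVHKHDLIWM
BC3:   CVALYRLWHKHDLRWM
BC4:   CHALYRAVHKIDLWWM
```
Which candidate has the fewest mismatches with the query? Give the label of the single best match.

BC2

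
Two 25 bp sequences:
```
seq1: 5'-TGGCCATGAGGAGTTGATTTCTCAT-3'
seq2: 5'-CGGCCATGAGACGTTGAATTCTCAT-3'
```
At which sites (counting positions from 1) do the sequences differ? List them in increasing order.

Scanning 1-based: 1: T/C; 11: G/A; 12: A/C; 18: T/A.

1, 11, 12, 18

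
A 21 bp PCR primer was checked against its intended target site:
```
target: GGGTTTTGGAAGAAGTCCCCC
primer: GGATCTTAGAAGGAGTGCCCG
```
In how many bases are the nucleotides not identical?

6

The sequences differ at bases 3, 5, 8, 13, 17, 21 (1-based) — 6 in total.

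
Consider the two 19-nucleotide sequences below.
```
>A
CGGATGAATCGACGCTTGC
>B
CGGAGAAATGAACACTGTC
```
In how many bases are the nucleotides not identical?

7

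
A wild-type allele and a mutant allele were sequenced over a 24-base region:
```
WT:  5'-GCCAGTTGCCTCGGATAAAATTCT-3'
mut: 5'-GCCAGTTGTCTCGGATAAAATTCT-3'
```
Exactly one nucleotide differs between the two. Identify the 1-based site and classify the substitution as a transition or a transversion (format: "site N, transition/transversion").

site 9, transition

The sequences differ only at site 9: C→T (pyrimidine→pyrimidine), a transition.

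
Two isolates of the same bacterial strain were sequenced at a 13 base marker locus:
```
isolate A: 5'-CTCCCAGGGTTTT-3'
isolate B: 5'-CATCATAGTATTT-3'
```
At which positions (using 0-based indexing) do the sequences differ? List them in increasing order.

Scanning 0-based: 1: T/A; 2: C/T; 4: C/A; 5: A/T; 6: G/A; 8: G/T; 9: T/A.

1, 2, 4, 5, 6, 8, 9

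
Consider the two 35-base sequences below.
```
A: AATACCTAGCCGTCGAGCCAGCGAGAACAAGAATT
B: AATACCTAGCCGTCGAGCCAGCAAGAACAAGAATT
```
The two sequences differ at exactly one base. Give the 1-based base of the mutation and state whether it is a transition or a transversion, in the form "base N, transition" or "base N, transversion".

base 23, transition

Base 23 changes G→A. G is a purine and A is a purine, so this is a transition.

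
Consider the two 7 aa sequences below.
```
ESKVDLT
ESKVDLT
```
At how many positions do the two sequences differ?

0

No positions differ; the sequences are identical.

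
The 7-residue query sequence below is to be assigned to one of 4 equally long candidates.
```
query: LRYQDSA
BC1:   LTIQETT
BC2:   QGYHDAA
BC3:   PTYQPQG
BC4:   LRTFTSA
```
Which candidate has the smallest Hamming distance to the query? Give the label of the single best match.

BC4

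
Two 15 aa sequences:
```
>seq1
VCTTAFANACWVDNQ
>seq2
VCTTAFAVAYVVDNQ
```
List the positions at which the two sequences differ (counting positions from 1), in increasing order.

Scanning 1-based: 8: N/V; 10: C/Y; 11: W/V.

8, 10, 11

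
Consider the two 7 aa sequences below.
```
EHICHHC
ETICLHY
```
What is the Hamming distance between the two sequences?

3

The sequences differ at residues 2, 5, 7 (1-based) — 3 in total.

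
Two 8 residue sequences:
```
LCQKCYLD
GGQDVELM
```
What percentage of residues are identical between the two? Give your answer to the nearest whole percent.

25%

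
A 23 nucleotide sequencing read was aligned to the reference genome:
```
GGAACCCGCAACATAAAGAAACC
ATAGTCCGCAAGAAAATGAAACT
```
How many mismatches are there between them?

Comparing position by position, 8 bases differ: 1 (G/A), 2 (G/T), 4 (A/G), 5 (C/T), 12 (C/G), 14 (T/A), 17 (A/T), 23 (C/T).

8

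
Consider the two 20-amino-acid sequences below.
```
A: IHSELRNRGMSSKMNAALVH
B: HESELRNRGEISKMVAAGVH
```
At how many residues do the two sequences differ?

The sequences differ at residues 1, 2, 10, 11, 15, 18 (1-based) — 6 in total.

6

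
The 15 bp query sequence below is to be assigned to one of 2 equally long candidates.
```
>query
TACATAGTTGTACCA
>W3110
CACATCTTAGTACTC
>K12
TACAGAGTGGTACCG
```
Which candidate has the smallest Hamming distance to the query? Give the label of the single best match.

K12

W3110 differs at 6 bases; K12 differs at 3 bases. The closest is K12.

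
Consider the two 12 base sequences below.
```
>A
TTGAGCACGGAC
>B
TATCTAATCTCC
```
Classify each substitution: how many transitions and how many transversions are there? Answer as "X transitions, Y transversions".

Mismatches (1-based):
position 2: T→A (pyrimidine→purine, transversion)
position 3: G→T (purine→pyrimidine, transversion)
position 4: A→C (purine→pyrimidine, transversion)
position 5: G→T (purine→pyrimidine, transversion)
position 6: C→A (pyrimidine→purine, transversion)
position 8: C→T (pyrimidine→pyrimidine, transition)
position 9: G→C (purine→pyrimidine, transversion)
position 10: G→T (purine→pyrimidine, transversion)
position 11: A→C (purine→pyrimidine, transversion)

1 transition, 8 transversions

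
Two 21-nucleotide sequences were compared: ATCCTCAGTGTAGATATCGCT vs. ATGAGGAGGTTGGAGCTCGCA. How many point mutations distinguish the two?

Comparing position by position, 10 sites differ: 3 (C/G), 4 (C/A), 5 (T/G), 6 (C/G), 9 (T/G), 10 (G/T), 12 (A/G), 15 (T/G), 16 (A/C), 21 (T/A).

10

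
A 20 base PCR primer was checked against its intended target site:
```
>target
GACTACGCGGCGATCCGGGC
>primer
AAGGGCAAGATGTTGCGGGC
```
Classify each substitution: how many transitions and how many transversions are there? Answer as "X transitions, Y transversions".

Mismatches (1-based):
position 1: G→A (purine→purine, transition)
position 3: C→G (pyrimidine→purine, transversion)
position 4: T→G (pyrimidine→purine, transversion)
position 5: A→G (purine→purine, transition)
position 7: G→A (purine→purine, transition)
position 8: C→A (pyrimidine→purine, transversion)
position 10: G→A (purine→purine, transition)
position 11: C→T (pyrimidine→pyrimidine, transition)
position 13: A→T (purine→pyrimidine, transversion)
position 15: C→G (pyrimidine→purine, transversion)

5 transitions, 5 transversions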